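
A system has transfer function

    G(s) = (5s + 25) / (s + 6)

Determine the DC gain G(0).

Set s = 0: G(0) = (25) / (6) = 25/6.

G(0) = 25/6 ≈ 4.167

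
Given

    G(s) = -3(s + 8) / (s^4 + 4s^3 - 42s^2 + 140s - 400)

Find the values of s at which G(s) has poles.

The poles are the roots of the denominator s^4 + 4s^3 - 42s^2 + 140s - 400 = 0.
Trying s = 4: the polynomial evaluates to 0, so (s - 4) is a factor.
Dividing out leaves s^3 + 8s^2 - 10s + 100 = 0.
This factors further as (s + 10)(s^2 - 2s + 10) = 0.

s = 4, -10, 1 + 3j, 1 - 3j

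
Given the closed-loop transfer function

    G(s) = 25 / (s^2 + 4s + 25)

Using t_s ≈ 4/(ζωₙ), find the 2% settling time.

t_s ≈ 2 s

Comparing s^2 + 4s + 25 to s^2 + 2ζωₙs + ωₙ²: ωₙ = 5 rad/s and ζ = 4/(2·5) = 0.4.
ζωₙ = 4/2 = 2, so t_s ≈ 4/(ζωₙ) = 4/2 = 2 s.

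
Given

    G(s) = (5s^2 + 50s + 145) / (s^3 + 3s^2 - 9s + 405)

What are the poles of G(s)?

The poles are the roots of the denominator s^3 + 3s^2 - 9s + 405 = 0.
Trying s = -9: the polynomial evaluates to 0, so (s + 9) is a factor.
Dividing out leaves s^2 - 6s + 45 = 0.
The quadratic formula then gives s = 3 ± 6j.

s = 3 ± 6j, -9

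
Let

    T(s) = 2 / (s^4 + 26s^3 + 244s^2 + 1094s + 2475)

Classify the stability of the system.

The denominator s^4 + 26s^3 + 244s^2 + 1094s + 2475 factors as (s + 9)(s + 11)(s^2 + 6s + 25), giving poles at s = -9, -11, -3 ± 4j.
Since all poles lie strictly in the left half-plane, the system is stable.

stable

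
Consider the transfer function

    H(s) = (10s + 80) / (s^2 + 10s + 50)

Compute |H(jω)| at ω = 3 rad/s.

Substitute s = j3: numerator = 80 + j30, denominator = 41 + j30.
|H(j3)| = |80 + j30| / |41 + j30| = 85.440 / 50.804 ≈ 1.682.

|H(j3)| ≈ 1.682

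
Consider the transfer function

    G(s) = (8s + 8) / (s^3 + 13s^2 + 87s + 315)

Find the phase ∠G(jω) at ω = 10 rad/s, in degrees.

∠G(j10) ≈ -103.2°

At s = j10: numerator = 8 + j80, denominator = -985 - j130.
∠G = ∠num − ∠den = 84.289° − (-172.48°) = 256.8°, which wraps to -103.2°.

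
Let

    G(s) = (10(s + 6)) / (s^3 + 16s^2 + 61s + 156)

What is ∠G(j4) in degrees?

At s = j4: numerator = 60 + j40, denominator = -100 + j180.
∠G = ∠num − ∠den = 33.690° − (119.05°) = -85.36°.

∠G(j4) ≈ -85.36°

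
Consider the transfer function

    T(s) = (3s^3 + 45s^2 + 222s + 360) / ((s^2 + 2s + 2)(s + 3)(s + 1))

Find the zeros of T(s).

Set the numerator to zero: 3s^3 + 45s^2 + 222s + 360 = 0, i.e. 3·(s^3 + 15s^2 + 74s + 120) = 0.
Factoring: (s + 5)(s + 4)(s + 6) = 0.

s = -5, -4, -6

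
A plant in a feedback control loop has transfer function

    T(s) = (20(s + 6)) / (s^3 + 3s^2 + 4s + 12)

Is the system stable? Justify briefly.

The denominator s^3 + 3s^2 + 4s + 12 factors as (s^2 + 4)(s + 3), giving poles at s = 2j, -2j, -3.
Since the simple pole(s) at s = 2j, -2j lie on the jω-axis with none in the right half-plane, the system is marginally stable.

marginally stable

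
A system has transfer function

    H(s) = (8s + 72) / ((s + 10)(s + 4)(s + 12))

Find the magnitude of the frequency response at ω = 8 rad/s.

|H(j8)| ≈ 0.05831

Substitute s = j8: numerator = 72 + j64, denominator = -1184 + j1152.
|H(j8)| = |72 + j64| / |-1184 + j1152| = 96.333 / 1652.0 ≈ 0.05831.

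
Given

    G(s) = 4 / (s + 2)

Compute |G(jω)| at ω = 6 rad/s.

Substitute s = j6: numerator = 4, denominator = 2 + j6.
|G(j6)| = |4| / |2 + j6| = 4 / 6.3246 ≈ 0.6325.

|G(j6)| ≈ 0.6325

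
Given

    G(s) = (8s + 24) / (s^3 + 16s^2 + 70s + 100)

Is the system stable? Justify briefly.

The denominator s^3 + 16s^2 + 70s + 100 factors as (s + 10)(s^2 + 6s + 10), giving poles at s = -10, -3 ± j.
Since all poles lie strictly in the left half-plane, the system is stable.

stable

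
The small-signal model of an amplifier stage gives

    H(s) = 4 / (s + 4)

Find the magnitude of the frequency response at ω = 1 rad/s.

|H(j1)| ≈ 0.9701

Substitute s = j1: numerator = 4, denominator = 4 + j1.
|H(j1)| = |4| / |4 + j1| = 4 / 4.1231 ≈ 0.9701.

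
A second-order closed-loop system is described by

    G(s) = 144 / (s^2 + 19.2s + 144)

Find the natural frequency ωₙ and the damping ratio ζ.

ωₙ = 12 rad/s, ζ = 0.8

Compare the denominator to the standard form s^2 + 2ζωₙs + ωₙ².
ωₙ² = 144, so ωₙ = 12 rad/s.
2ζωₙ = 19.2, so ζ = 19.2/(2·12) = 0.8.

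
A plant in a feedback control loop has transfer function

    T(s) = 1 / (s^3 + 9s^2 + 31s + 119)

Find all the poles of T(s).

The poles are the roots of the denominator s^3 + 9s^2 + 31s + 119 = 0.
Trying s = -7: the polynomial evaluates to 0, so (s + 7) is a factor.
Dividing out leaves s^2 + 2s + 17 = 0.
The quadratic formula then gives s = -1 ± 4j.

s = -1 + 4j, -1 - 4j, -7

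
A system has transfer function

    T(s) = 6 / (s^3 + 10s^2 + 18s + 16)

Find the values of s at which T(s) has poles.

s = -1 + j, -1 - j, -8

The poles are the roots of the denominator s^3 + 10s^2 + 18s + 16 = 0.
Trying s = -8: the polynomial evaluates to 0, so (s + 8) is a factor.
Dividing out leaves s^2 + 2s + 2 = 0.
The quadratic formula then gives s = -1 ± 1j.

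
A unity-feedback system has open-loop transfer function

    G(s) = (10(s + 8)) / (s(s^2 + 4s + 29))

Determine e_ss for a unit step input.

e_ss = 0

G(s) has one pole at the origin.
This is a Type 1 system; for a step input the steady-state error is zero.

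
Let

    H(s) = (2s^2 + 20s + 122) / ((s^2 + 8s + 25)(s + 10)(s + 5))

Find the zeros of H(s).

s = -5 ± 6j

Set the numerator to zero: 2s^2 + 20s + 122 = 0, i.e. 2·(s^2 + 10s + 61) = 0.
Factoring: (s^2 + 10s + 61) = 0.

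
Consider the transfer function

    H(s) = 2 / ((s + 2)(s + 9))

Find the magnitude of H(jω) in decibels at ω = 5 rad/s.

Substitute s = j5: numerator = 2, denominator = -7 + j55.
|H(j5)| = |2| / |-7 + j55| = 2 / 55.444 ≈ 0.03607.
In decibels: 20·log₁₀(0.03607) ≈ -28.9 dB.

|H(j5)|_dB ≈ -28.9 dB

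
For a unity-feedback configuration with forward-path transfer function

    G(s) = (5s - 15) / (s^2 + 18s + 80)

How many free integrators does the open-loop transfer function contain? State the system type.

Type 0

The denominator has no factor of s at the origin — no free integrator — so this is a Type 0 system.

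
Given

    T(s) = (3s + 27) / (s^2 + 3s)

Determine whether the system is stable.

The denominator s^2 + 3s factors as s(s + 3), giving poles at s = 0, -3.
Since the simple pole(s) at s = 0 lie on the jω-axis with none in the right half-plane, the system is marginally stable.

marginally stable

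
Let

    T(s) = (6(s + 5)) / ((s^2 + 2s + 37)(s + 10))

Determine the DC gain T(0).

T(0) = 3/37 ≈ 0.08108

At s = 0 each factor (s + a) contributes a and each (s^2 + bs + c) contributes c.
T(0) = 6·(5) / ((37) · (10)) = 30/370 = 3/37.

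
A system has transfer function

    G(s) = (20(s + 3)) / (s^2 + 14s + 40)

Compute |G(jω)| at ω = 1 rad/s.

|G(j1)| ≈ 1.526

Substitute s = j1: numerator = 60 + j20, denominator = 39 + j14.
|G(j1)| = |60 + j20| / |39 + j14| = 63.246 / 41.437 ≈ 1.526.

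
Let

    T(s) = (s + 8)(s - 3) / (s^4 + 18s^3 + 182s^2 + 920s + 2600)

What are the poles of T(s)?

s = -4 ± 6j, -5 ± 5j

The poles are the roots of the denominator s^4 + 18s^3 + 182s^2 + 920s + 2600 = 0.
No real roots exist; factor into two real quadratics: (s^2 + 8s + 52)(s^2 + 10s + 50) = 0.
Each quadratic gives a conjugate pair via the quadratic formula.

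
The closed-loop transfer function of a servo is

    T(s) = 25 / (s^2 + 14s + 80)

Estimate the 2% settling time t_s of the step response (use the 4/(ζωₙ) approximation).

Comparing s^2 + 14s + 80 to s^2 + 2ζωₙs + ωₙ²: ωₙ = √80 ≈ 8.944 rad/s and ζ = 14/(2·√80) ≈ 0.7826.
ζωₙ = 14/2 = 7, so t_s ≈ 4/(ζωₙ) = 4/7 ≈ 0.5714 s.

t_s ≈ 0.5714 s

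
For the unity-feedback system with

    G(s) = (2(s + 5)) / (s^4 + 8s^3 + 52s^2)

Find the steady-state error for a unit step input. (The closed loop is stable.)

e_ss = 0

G(s) has 2 poles at the origin.
This is a Type 2 system; for a step input the steady-state error is zero.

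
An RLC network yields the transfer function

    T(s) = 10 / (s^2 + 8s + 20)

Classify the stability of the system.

stable

The denominator s^2 + 8s + 20 factors as (s^2 + 8s + 20), giving poles at s = -4 ± 2j.
Since all poles lie strictly in the left half-plane, the system is stable.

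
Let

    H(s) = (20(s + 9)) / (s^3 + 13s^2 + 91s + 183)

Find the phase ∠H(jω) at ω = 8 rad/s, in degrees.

At s = j8: numerator = 180 + j160, denominator = -649 + j216.
∠H = ∠num − ∠den = 41.634° − (161.59°) = -120.0°.

∠H(j8) ≈ -120.0°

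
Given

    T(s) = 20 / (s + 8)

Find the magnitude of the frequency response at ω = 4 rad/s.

|T(j4)| ≈ 2.236

Substitute s = j4: numerator = 20, denominator = 8 + j4.
|T(j4)| = |20| / |8 + j4| = 20 / 8.9443 ≈ 2.236.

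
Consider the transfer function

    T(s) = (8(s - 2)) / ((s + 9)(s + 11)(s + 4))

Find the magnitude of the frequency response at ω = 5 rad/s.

Substitute s = j5: numerator = -16 + j40, denominator = -204 + j770.
|T(j5)| = |-16 + j40| / |-204 + j770| = 43.081 / 796.57 ≈ 0.05408.

|T(j5)| ≈ 0.05408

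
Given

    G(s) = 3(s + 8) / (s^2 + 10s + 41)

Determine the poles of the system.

The poles are the roots of the denominator s^2 + 10s + 41 = 0.
Using the quadratic formula: s = (-10 ± √(-64))/2 = -5 ± 4j.

s = -5 + 4j, -5 - 4j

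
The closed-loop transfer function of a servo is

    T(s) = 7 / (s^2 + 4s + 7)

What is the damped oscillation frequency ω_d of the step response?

Comparing s^2 + 4s + 7 to s^2 + 2ζωₙs + ωₙ²: ωₙ = √7 ≈ 2.646 rad/s and ζ = 4/(2·√7) ≈ 0.7559.
ζωₙ = 4/2 = 2, so ω_d = ωₙ√(1−ζ²) = √(ωₙ² − (ζωₙ)²) = √(7 − 2²) = √3 ≈ 1.732 rad/s.

ω_d ≈ 1.732 rad/s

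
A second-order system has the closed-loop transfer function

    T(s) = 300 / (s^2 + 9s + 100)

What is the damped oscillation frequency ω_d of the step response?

Comparing s^2 + 9s + 100 to s^2 + 2ζωₙs + ωₙ²: ωₙ = 10 rad/s and ζ = 9/(2·10) = 0.45.
ζωₙ = 9/2 = 4.5, so ω_d = ωₙ√(1−ζ²) = √(ωₙ² − (ζωₙ)²) = √(100 − 4.5²) = √79.75 ≈ 8.930 rad/s.

ω_d ≈ 8.930 rad/s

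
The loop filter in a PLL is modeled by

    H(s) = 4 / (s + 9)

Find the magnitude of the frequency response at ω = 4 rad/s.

|H(j4)| ≈ 0.4061

Substitute s = j4: numerator = 4, denominator = 9 + j4.
|H(j4)| = |4| / |9 + j4| = 4 / 9.8489 ≈ 0.4061.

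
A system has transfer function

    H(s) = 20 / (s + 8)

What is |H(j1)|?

Substitute s = j1: numerator = 20, denominator = 8 + j1.
|H(j1)| = |20| / |8 + j1| = 20 / 8.0623 ≈ 2.481.

|H(j1)| ≈ 2.481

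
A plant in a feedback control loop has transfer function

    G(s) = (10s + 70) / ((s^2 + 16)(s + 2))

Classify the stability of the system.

The poles can be read from the denominator factors: s = ±4j, -2.
Since the simple pole(s) at s = ±4j lie on the jω-axis with none in the right half-plane, the system is marginally stable.

marginally stable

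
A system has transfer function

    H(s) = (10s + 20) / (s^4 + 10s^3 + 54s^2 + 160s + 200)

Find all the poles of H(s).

s = -2 + 4j, -2 - 4j, -3 + j, -3 - j

The poles are the roots of the denominator s^4 + 10s^3 + 54s^2 + 160s + 200 = 0.
No real roots exist; factor into two real quadratics: (s^2 + 4s + 20)(s^2 + 6s + 10) = 0.
Each quadratic gives a conjugate pair via the quadratic formula.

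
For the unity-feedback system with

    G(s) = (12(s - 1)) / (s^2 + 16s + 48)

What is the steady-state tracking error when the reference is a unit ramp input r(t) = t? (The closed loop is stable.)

G(s) has no poles at the origin.
This is a Type 0 system; Kv = lim_{s→0} s·G(s) = 0, so the steady-state error for a ramp input is infinite.

e_ss = ∞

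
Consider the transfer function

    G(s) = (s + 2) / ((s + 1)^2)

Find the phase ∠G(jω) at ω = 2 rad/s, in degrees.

At s = j2: numerator = 2 + j2, denominator = -3 + j4.
∠G = ∠num − ∠den = 45° − (126.87°) = -81.87°.

∠G(j2) ≈ -81.87°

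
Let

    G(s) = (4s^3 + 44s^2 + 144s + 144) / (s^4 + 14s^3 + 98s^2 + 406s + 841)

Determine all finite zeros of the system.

Set the numerator to zero: 4s^3 + 44s^2 + 144s + 144 = 0, i.e. 4·(s^3 + 11s^2 + 36s + 36) = 0.
Factoring: (s + 3)(s + 2)(s + 6) = 0.

s = -3, -2, -6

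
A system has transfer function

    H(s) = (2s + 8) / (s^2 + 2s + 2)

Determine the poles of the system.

The poles are the roots of the denominator s^2 + 2s + 2 = 0.
Using the quadratic formula: s = (-2 ± √(-4))/2 = -1 ± 1j.

s = -1 + j, -1 - j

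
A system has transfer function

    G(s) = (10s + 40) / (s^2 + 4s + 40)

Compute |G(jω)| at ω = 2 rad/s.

|G(j2)| ≈ 1.213

Substitute s = j2: numerator = 40 + j20, denominator = 36 + j8.
|G(j2)| = |40 + j20| / |36 + j8| = 44.721 / 36.878 ≈ 1.213.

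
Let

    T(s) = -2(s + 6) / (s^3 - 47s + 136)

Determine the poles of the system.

The poles are the roots of the denominator s^3 - 47s + 136 = 0.
Trying s = -8: the polynomial evaluates to 0, so (s + 8) is a factor.
Dividing out leaves s^2 - 8s + 17 = 0.
The quadratic formula then gives s = 4 ± 1j.

s = -8, 4 + j, 4 - j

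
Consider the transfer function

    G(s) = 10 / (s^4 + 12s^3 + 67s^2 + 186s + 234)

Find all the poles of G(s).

The poles are the roots of the denominator s^4 + 12s^3 + 67s^2 + 186s + 234 = 0.
No real roots exist; factor into two real quadratics: (s^2 + 6s + 13)(s^2 + 6s + 18) = 0.
Each quadratic gives a conjugate pair via the quadratic formula.

s = -3 ± 2j, -3 ± 3j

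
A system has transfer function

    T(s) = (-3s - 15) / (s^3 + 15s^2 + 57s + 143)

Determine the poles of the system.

The poles are the roots of the denominator s^3 + 15s^2 + 57s + 143 = 0.
Trying s = -11: the polynomial evaluates to 0, so (s + 11) is a factor.
Dividing out leaves s^2 + 4s + 13 = 0.
The quadratic formula then gives s = -2 ± 3j.

s = -2 ± 3j, -11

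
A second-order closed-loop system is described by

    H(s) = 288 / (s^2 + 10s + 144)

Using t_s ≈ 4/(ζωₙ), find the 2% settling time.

t_s ≈ 0.8000 s

Comparing s^2 + 10s + 144 to s^2 + 2ζωₙs + ωₙ²: ωₙ = 12 rad/s and ζ = 10/(2·12) ≈ 0.4167.
ζωₙ = 10/2 = 5, so t_s ≈ 4/(ζωₙ) = 4/5 = 0.8000 s.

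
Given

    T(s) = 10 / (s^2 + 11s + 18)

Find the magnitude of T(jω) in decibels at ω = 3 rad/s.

Substitute s = j3: numerator = 10, denominator = 9 + j33.
|T(j3)| = |10| / |9 + j33| = 10 / 34.205 ≈ 0.2924.
In decibels: 20·log₁₀(0.2924) ≈ -10.7 dB.

|T(j3)|_dB ≈ -10.7 dB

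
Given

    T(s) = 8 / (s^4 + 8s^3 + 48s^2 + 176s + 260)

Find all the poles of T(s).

s = -1 + 5j, -1 - 5j, -3 + j, -3 - j

The poles are the roots of the denominator s^4 + 8s^3 + 48s^2 + 176s + 260 = 0.
No real roots exist; factor into two real quadratics: (s^2 + 2s + 26)(s^2 + 6s + 10) = 0.
Each quadratic gives a conjugate pair via the quadratic formula.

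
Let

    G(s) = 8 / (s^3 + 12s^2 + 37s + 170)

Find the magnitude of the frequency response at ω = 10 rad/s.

Substitute s = j10: numerator = 8, denominator = -1030 - j630.
|G(j10)| = |8| / |-1030 - j630| = 8 / 1207.4 ≈ 0.006626.

|G(j10)| ≈ 0.006626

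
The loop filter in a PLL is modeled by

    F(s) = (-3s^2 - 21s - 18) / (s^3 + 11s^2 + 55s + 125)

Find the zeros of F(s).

s = -1, -6

Set the numerator to zero: -3s^2 - 21s - 18 = 0, i.e. -3·(s^2 + 7s + 6) = 0.
Factoring: (s + 1)(s + 6) = 0.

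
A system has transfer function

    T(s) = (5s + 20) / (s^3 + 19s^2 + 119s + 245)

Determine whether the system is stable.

The denominator s^3 + 19s^2 + 119s + 245 factors as (s + 7)^2(s + 5), giving poles at s = -7, -7, -5.
Since all poles lie strictly in the left half-plane, the system is stable.

stable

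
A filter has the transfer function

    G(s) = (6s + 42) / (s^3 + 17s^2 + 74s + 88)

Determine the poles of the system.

s = -2, -11, -4

The poles are the roots of the denominator s^3 + 17s^2 + 74s + 88 = 0.
Trying s = -2: the polynomial evaluates to 0, so (s + 2) is a factor.
Dividing out leaves s^2 + 15s + 44 = 0.
Factoring the quadratic: (s + 11)(s + 4) = 0.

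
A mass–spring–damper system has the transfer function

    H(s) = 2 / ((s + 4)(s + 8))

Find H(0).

At s = 0 each factor (s + a) contributes a and each (s^2 + bs + c) contributes c.
H(0) = 2·1 / ((4) · (8)) = 2/32 = 1/16.

H(0) = 1/16 ≈ 0.06250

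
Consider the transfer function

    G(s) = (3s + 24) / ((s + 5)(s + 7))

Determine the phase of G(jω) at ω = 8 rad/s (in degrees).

At s = j8: numerator = 24 + j24, denominator = -29 + j96.
∠G = ∠num − ∠den = 45° − (106.81°) = -61.81°.

∠G(j8) ≈ -61.81°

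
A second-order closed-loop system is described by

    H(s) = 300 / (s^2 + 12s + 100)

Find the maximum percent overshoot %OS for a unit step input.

Comparing s^2 + 12s + 100 to s^2 + 2ζωₙs + ωₙ²: ωₙ = 10 rad/s and ζ = 12/(2·10) = 0.6.
%OS = 100·exp(−πζ/√(1−ζ²)) = 100·exp(−π·0.6/√(1−0.6²)) ≈ 9.48%.

%OS ≈ 9.48%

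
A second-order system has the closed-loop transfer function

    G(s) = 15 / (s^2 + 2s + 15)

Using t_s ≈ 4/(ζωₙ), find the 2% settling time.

t_s ≈ 4 s

Comparing s^2 + 2s + 15 to s^2 + 2ζωₙs + ωₙ²: ωₙ = √15 ≈ 3.873 rad/s and ζ = 2/(2·√15) ≈ 0.2582.
ζωₙ = 2/2 = 1, so t_s ≈ 4/(ζωₙ) = 4/1 = 4 s.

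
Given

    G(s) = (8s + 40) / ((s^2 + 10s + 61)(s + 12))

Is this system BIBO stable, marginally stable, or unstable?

The poles can be read from the denominator factors: s = -5 + 6j, -5 - 6j, -12.
Since all poles lie strictly in the left half-plane, the system is stable.

stable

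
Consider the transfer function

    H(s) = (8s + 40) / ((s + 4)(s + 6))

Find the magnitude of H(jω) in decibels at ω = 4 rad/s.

|H(j4)|_dB ≈ 1.98 dB

Substitute s = j4: numerator = 40 + j32, denominator = 8 + j40.
|H(j4)| = |40 + j32| / |8 + j40| = 51.225 / 40.792 ≈ 1.256.
In decibels: 20·log₁₀(1.256) ≈ 1.98 dB.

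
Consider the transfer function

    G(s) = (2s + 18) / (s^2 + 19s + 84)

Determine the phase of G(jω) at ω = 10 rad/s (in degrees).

∠G(j10) ≈ -46.80°

At s = j10: numerator = 18 + j20, denominator = -16 + j190.
∠G = ∠num − ∠den = 48.013° − (94.814°) = -46.80°.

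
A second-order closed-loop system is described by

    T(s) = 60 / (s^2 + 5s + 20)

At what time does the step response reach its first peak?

t_p ≈ 0.8472 s

Comparing s^2 + 5s + 20 to s^2 + 2ζωₙs + ωₙ²: ωₙ = √20 ≈ 4.472 rad/s and ζ = 5/(2·√20) ≈ 0.5590.
ζωₙ = 5/2 = 2.5, so ω_d = ωₙ√(1−ζ²) = √(ωₙ² − (ζωₙ)²) = √(20 − 2.5²) = √13.75 ≈ 3.708 rad/s.
t_p = π/ω_d = π/3.708 ≈ 0.8472 s.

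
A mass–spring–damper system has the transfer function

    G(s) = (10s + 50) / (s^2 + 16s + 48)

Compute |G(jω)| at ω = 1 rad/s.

|G(j1)| ≈ 1.027

Substitute s = j1: numerator = 50 + j10, denominator = 47 + j16.
|G(j1)| = |50 + j10| / |47 + j16| = 50.990 / 49.649 ≈ 1.027.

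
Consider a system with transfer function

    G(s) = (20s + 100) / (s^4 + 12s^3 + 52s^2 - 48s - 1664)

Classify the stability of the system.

The denominator s^4 + 12s^3 + 52s^2 - 48s - 1664 factors as (s + 8)(s^2 + 8s + 52)(s - 4), giving poles at s = -8, -4 + 6j, -4 - 6j, 4.
Since the pole(s) at s = 4 lie in the right half-plane, the system is unstable.

unstable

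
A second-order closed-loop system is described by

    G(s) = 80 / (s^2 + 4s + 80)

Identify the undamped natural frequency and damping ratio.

ωₙ ≈ 8.944 rad/s, ζ ≈ 0.2236

Compare the denominator to the standard form s^2 + 2ζωₙs + ωₙ².
ωₙ² = 80, so ωₙ = √80 ≈ 8.944 rad/s.
2ζωₙ = 4, so ζ = 4/(2·√80) ≈ 0.2236.
With ζ = 0.2236 the response is underdamped.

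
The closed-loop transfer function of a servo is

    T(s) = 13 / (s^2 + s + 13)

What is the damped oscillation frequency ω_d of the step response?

ω_d ≈ 3.571 rad/s

Comparing s^2 + s + 13 to s^2 + 2ζωₙs + ωₙ²: ωₙ = √13 ≈ 3.606 rad/s and ζ = 1/(2·√13) ≈ 0.1387.
ζωₙ = 1/2 = 0.5, so ω_d = ωₙ√(1−ζ²) = √(ωₙ² − (ζωₙ)²) = √(13 − 0.5²) = √12.75 ≈ 3.571 rad/s.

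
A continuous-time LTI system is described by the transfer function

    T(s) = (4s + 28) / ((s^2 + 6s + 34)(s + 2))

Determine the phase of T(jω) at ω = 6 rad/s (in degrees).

∠T(j6) ≈ -124.1°

At s = j6: numerator = 28 + j24, denominator = -220 + j60.
∠T = ∠num − ∠den = 40.601° − (164.74°) = -124.1°.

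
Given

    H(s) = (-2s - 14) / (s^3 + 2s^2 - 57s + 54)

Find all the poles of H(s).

The poles are the roots of the denominator s^3 + 2s^2 - 57s + 54 = 0.
Trying s = 6: the polynomial evaluates to 0, so (s - 6) is a factor.
Dividing out leaves s^2 + 8s - 9 = 0.
Factoring the quadratic: (s + 9)(s - 1) = 0.

s = 6, -9, 1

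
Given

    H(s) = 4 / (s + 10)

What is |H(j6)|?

|H(j6)| ≈ 0.3430

Substitute s = j6: numerator = 4, denominator = 10 + j6.
|H(j6)| = |4| / |10 + j6| = 4 / 11.662 ≈ 0.3430.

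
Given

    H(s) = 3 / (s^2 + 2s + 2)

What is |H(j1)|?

|H(j1)| ≈ 1.342

Substitute s = j1: numerator = 3, denominator = 1 + j2.
|H(j1)| = |3| / |1 + j2| = 3 / 2.2361 ≈ 1.342.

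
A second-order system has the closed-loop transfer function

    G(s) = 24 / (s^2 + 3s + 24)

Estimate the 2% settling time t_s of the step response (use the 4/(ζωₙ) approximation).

t_s ≈ 2.667 s

Comparing s^2 + 3s + 24 to s^2 + 2ζωₙs + ωₙ²: ωₙ = √24 ≈ 4.899 rad/s and ζ = 3/(2·√24) ≈ 0.3062.
ζωₙ = 3/2 = 1.5, so t_s ≈ 4/(ζωₙ) = 4/1.5 ≈ 2.667 s.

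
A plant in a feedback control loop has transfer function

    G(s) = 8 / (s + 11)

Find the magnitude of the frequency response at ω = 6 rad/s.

|G(j6)| ≈ 0.6385

Substitute s = j6: numerator = 8, denominator = 11 + j6.
|G(j6)| = |8| / |11 + j6| = 8 / 12.530 ≈ 0.6385.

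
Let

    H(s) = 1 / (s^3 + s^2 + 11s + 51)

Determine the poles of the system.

s = 1 + 4j, 1 - 4j, -3

The poles are the roots of the denominator s^3 + s^2 + 11s + 51 = 0.
Trying s = -3: the polynomial evaluates to 0, so (s + 3) is a factor.
Dividing out leaves s^2 - 2s + 17 = 0.
The quadratic formula then gives s = 1 ± 4j.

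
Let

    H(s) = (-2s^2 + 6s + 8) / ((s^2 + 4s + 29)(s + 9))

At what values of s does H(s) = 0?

s = -1, 4

Set the numerator to zero: -2s^2 + 6s + 8 = 0, i.e. -2·(s^2 - 3s - 4) = 0.
Factoring: (s + 1)(s - 4) = 0.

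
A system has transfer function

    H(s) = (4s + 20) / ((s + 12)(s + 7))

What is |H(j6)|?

|H(j6)| ≈ 0.2526

Substitute s = j6: numerator = 20 + j24, denominator = 48 + j114.
|H(j6)| = |20 + j24| / |48 + j114| = 31.241 / 123.69 ≈ 0.2526.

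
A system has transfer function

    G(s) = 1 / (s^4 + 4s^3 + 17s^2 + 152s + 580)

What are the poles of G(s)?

The poles are the roots of the denominator s^4 + 4s^3 + 17s^2 + 152s + 580 = 0.
No real roots exist; factor into two real quadratics: (s^2 - 4s + 29)(s^2 + 8s + 20) = 0.
Each quadratic gives a conjugate pair via the quadratic formula.

s = 2 ± 5j, -4 ± 2j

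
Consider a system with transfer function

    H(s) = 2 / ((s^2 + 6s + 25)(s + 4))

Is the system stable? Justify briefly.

The poles can be read from the denominator factors: s = -3 ± 4j, -4.
Since all poles lie strictly in the left half-plane, the system is stable.

stable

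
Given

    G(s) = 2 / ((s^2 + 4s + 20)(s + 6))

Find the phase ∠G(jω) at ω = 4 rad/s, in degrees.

At s = j4: numerator = 2, denominator = -40 + j112.
∠G = ∠num − ∠den = 0° − (109.65°) = -109.7°.

∠G(j4) ≈ -109.7°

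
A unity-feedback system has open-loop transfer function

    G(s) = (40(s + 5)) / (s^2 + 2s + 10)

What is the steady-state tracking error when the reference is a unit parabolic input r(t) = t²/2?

G(s) has no poles at the origin.
This is a Type 0 system; Ka = lim_{s→0} s^2·G(s) = 0, so the steady-state error for a parabola input is infinite.

e_ss = ∞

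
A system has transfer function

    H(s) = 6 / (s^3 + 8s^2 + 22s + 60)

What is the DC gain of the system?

Set s = 0: H(0) = (6) / (60) = 1/10.

H(0) = 1/10 ≈ 0.1000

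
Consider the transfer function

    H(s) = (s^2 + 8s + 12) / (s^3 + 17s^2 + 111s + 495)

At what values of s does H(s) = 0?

Set the numerator to zero: s^2 + 8s + 12 = 0.
Factoring: (s + 2)(s + 6) = 0.

s = -2, -6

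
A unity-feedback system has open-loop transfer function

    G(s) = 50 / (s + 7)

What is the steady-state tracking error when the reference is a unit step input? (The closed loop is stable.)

e_ss = 0.1228

G(s) has no poles at the origin.
This is a Type 0 system. Kp = lim_{s→0} G(s) = 50/7.
e_ss = 1/(1 + Kp) = 1/(1 + 50/7) = 7/57 ≈ 0.1228.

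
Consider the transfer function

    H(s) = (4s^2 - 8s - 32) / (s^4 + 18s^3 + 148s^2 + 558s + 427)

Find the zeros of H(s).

Set the numerator to zero: 4s^2 - 8s - 32 = 0, i.e. 4·(s^2 - 2s - 8) = 0.
Factoring: (s + 2)(s - 4) = 0.

s = -2, 4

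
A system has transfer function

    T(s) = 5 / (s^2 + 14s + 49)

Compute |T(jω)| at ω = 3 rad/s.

Substitute s = j3: numerator = 5, denominator = 40 + j42.
|T(j3)| = |5| / |40 + j42| = 5 / 58 ≈ 0.08621.

|T(j3)| ≈ 0.08621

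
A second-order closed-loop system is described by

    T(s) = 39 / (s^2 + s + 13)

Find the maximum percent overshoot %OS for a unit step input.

%OS ≈ 64.4%

Comparing s^2 + s + 13 to s^2 + 2ζωₙs + ωₙ²: ωₙ = √13 ≈ 3.606 rad/s and ζ = 1/(2·√13) ≈ 0.1387.
%OS = 100·exp(−πζ/√(1−ζ²)) = 100·exp(−π·0.1387/√(1−0.1387²)) ≈ 64.4%.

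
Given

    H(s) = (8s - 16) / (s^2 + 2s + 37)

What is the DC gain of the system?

Set s = 0: H(0) = (-16) / (37) = -16/37.

H(0) = -16/37 ≈ -0.4324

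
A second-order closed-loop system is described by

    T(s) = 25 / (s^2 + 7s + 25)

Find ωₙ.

ωₙ = 5 rad/s

Compare the denominator to the standard form s^2 + 2ζωₙs + ωₙ².
ωₙ² = 25, so ωₙ = 5 rad/s.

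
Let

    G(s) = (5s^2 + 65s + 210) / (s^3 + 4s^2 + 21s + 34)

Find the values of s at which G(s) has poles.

s = -2, -1 + 4j, -1 - 4j

The poles are the roots of the denominator s^3 + 4s^2 + 21s + 34 = 0.
Trying s = -2: the polynomial evaluates to 0, so (s + 2) is a factor.
Dividing out leaves s^2 + 2s + 17 = 0.
The quadratic formula then gives s = -1 ± 4j.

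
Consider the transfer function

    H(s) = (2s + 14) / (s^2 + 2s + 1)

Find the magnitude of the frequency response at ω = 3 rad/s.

Substitute s = j3: numerator = 14 + j6, denominator = -8 + j6.
|H(j3)| = |14 + j6| / |-8 + j6| = 15.232 / 10 ≈ 1.523.

|H(j3)| ≈ 1.523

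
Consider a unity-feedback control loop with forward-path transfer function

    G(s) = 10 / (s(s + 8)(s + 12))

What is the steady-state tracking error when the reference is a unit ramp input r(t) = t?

e_ss = 9.600

G(s) has one pole at the origin.
This is a Type 1 system. Kv = lim_{s→0} s·G(s) = 10/96 = 5/48.
e_ss = 1/Kv = 1/(5/48) = 48/5 ≈ 9.600.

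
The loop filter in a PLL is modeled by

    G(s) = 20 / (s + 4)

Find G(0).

G(0) = 5

Set s = 0: G(0) = (20) / (4) = 5.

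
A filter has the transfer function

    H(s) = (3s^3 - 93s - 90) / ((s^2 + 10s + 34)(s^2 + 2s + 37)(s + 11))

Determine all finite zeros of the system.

Set the numerator to zero: 3s^3 - 93s - 90 = 0, i.e. 3·(s^3 - 31s - 30) = 0.
Factoring: (s + 1)(s + 5)(s - 6) = 0.

s = -1, -5, 6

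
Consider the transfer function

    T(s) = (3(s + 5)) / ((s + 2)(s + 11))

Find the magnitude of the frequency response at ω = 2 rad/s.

|T(j2)| ≈ 0.5109

Substitute s = j2: numerator = 15 + j6, denominator = 18 + j26.
|T(j2)| = |15 + j6| / |18 + j26| = 16.155 / 31.623 ≈ 0.5109.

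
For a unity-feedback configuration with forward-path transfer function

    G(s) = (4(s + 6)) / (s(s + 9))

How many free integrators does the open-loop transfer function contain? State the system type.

Type 1

The denominator has 1 factor of s at the origin (free integrator), so this is a Type 1 system.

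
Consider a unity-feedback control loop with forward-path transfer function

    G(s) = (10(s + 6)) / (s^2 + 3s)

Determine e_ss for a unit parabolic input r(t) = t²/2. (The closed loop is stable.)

G(s) has one pole at the origin.
This is a Type 1 system; Ka = lim_{s→0} s^2·G(s) = 0, so the steady-state error for a parabola input is infinite.

e_ss = ∞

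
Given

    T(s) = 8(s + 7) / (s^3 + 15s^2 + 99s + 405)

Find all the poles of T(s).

The poles are the roots of the denominator s^3 + 15s^2 + 99s + 405 = 0.
Trying s = -9: the polynomial evaluates to 0, so (s + 9) is a factor.
Dividing out leaves s^2 + 6s + 45 = 0.
The quadratic formula then gives s = -3 ± 6j.

s = -3 + 6j, -3 - 6j, -9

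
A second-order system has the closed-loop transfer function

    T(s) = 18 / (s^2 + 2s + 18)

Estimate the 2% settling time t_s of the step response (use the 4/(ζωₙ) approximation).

Comparing s^2 + 2s + 18 to s^2 + 2ζωₙs + ωₙ²: ωₙ = √18 ≈ 4.243 rad/s and ζ = 2/(2·√18) ≈ 0.2357.
ζωₙ = 2/2 = 1, so t_s ≈ 4/(ζωₙ) = 4/1 = 4 s.

t_s ≈ 4 s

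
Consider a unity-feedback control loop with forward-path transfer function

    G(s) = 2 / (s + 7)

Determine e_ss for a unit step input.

e_ss = 0.7778

G(s) has no poles at the origin.
This is a Type 0 system. Kp = lim_{s→0} G(s) = 2/7.
e_ss = 1/(1 + Kp) = 1/(1 + 2/7) = 7/9 ≈ 0.7778.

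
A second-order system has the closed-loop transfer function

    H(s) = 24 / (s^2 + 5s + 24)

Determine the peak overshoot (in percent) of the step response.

%OS ≈ 15.5%

Comparing s^2 + 5s + 24 to s^2 + 2ζωₙs + ωₙ²: ωₙ = √24 ≈ 4.899 rad/s and ζ = 5/(2·√24) ≈ 0.5103.
%OS = 100·exp(−πζ/√(1−ζ²)) = 100·exp(−π·0.5103/√(1−0.5103²)) ≈ 15.5%.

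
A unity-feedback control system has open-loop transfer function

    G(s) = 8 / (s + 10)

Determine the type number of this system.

The denominator has no factor of s at the origin — no free integrator — so this is a Type 0 system.

Type 0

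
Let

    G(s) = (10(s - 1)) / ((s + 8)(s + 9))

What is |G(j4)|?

Substitute s = j4: numerator = -10 + j40, denominator = 56 + j68.
|G(j4)| = |-10 + j40| / |56 + j68| = 41.231 / 88.091 ≈ 0.4681.

|G(j4)| ≈ 0.4681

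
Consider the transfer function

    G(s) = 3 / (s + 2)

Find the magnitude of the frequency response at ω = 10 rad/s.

Substitute s = j10: numerator = 3, denominator = 2 + j10.
|G(j10)| = |3| / |2 + j10| = 3 / 10.198 ≈ 0.2942.

|G(j10)| ≈ 0.2942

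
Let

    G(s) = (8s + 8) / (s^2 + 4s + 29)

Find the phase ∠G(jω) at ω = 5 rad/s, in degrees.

At s = j5: numerator = 8 + j40, denominator = 4 + j20.
∠G = ∠num − ∠den = 78.690° − (78.690°) = 0°.

∠G(j5) ≈ 0°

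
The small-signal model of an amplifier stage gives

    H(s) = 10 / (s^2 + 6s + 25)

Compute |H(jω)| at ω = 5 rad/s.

Substitute s = j5: numerator = 10, denominator = j30.
|H(j5)| = |10| / |j30| = 10 / 30 ≈ 0.3333.

|H(j5)| ≈ 0.3333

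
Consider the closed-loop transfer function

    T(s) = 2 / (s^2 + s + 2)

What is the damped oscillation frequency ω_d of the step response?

ω_d ≈ 1.323 rad/s

Comparing s^2 + s + 2 to s^2 + 2ζωₙs + ωₙ²: ωₙ = √2 ≈ 1.414 rad/s and ζ = 1/(2·√2) ≈ 0.3536.
ζωₙ = 1/2 = 0.5, so ω_d = ωₙ√(1−ζ²) = √(ωₙ² − (ζωₙ)²) = √(2 − 0.5²) = √1.75 ≈ 1.323 rad/s.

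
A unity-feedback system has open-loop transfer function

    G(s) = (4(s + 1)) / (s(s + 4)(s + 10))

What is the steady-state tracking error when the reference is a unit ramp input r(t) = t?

e_ss = 10

G(s) has one pole at the origin.
This is a Type 1 system. Kv = lim_{s→0} s·G(s) = 4/40 = 1/10.
e_ss = 1/Kv = 1/(1/10) = 10.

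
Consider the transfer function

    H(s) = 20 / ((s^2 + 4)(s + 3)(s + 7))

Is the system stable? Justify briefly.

marginally stable

The poles can be read from the denominator factors: s = ±2j, -3, -7.
Since the simple pole(s) at s = 2j, -2j lie on the jω-axis with none in the right half-plane, the system is marginally stable.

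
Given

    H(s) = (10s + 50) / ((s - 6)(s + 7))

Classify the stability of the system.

unstable

The poles can be read from the denominator factors: s = 6, -7.
Since the pole(s) at s = 6 lie in the right half-plane, the system is unstable.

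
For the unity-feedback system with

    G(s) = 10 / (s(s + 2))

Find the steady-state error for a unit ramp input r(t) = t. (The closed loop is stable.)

G(s) has one pole at the origin.
This is a Type 1 system. Kv = lim_{s→0} s·G(s) = 10/2 = 5.
e_ss = 1/Kv = 1/(5) = 1/5 ≈ 0.2000.

e_ss = 0.2000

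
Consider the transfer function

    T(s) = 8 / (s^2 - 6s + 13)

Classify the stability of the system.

unstable

The denominator s^2 - 6s + 13 factors as (s^2 - 6s + 13), giving poles at s = 3 ± 2j.
Since the pole(s) at s = 3 ± 2j lie in the right half-plane, the system is unstable.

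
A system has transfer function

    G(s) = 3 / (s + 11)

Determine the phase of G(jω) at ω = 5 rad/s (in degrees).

At s = j5: numerator = 3, denominator = 11 + j5.
∠G = ∠num − ∠den = 0° − (24.444°) = -24.44°.

∠G(j5) ≈ -24.44°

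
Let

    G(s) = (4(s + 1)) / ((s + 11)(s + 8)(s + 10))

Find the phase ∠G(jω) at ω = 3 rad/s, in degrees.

∠G(j3) ≈ 19.05°

At s = j3: numerator = 4 + j12, denominator = 619 + j807.
∠G = ∠num − ∠den = 71.565° − (52.510°) = 19.05°.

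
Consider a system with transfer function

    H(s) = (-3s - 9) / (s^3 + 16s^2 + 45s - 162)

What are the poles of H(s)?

s = -9, 2, -9

The poles are the roots of the denominator s^3 + 16s^2 + 45s - 162 = 0.
Trying s = -9: the polynomial evaluates to 0, so (s + 9) is a factor.
Dividing out leaves s^2 + 7s - 18 = 0.
Factoring the quadratic: (s - 2)(s + 9) = 0.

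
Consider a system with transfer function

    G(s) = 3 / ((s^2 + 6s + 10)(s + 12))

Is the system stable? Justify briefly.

stable

The poles can be read from the denominator factors: s = -3 + j, -3 - j, -12.
Since all poles lie strictly in the left half-plane, the system is stable.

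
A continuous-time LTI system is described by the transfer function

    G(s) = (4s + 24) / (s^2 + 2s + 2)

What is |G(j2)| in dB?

|G(j2)|_dB ≈ 15.1 dB

Substitute s = j2: numerator = 24 + j8, denominator = -2 + j4.
|G(j2)| = |24 + j8| / |-2 + j4| = 25.298 / 4.4721 ≈ 5.657.
In decibels: 20·log₁₀(5.657) ≈ 15.1 dB.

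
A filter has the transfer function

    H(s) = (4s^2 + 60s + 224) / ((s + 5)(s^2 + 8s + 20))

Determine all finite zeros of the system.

Set the numerator to zero: 4s^2 + 60s + 224 = 0, i.e. 4·(s^2 + 15s + 56) = 0.
Factoring: (s + 7)(s + 8) = 0.

s = -7, -8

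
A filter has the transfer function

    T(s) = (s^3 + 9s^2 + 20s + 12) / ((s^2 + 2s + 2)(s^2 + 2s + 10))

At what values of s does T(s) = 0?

Set the numerator to zero: s^3 + 9s^2 + 20s + 12 = 0.
Factoring: (s + 1)(s + 6)(s + 2) = 0.

s = -1, -6, -2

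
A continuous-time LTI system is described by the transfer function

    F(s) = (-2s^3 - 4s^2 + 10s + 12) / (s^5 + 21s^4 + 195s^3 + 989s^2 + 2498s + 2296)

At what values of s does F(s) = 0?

Set the numerator to zero: -2s^3 - 4s^2 + 10s + 12 = 0, i.e. -2·(s^3 + 2s^2 - 5s - 6) = 0.
Factoring: (s + 3)(s + 1)(s - 2) = 0.

s = -3, -1, 2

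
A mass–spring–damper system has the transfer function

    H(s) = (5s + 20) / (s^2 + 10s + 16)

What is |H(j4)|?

|H(j4)| ≈ 0.7071

Substitute s = j4: numerator = 20 + j20, denominator = j40.
|H(j4)| = |20 + j20| / |j40| = 28.284 / 40 ≈ 0.7071.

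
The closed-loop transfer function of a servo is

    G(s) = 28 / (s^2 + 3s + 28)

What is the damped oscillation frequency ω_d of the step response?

Comparing s^2 + 3s + 28 to s^2 + 2ζωₙs + ωₙ²: ωₙ = √28 ≈ 5.292 rad/s and ζ = 3/(2·√28) ≈ 0.2835.
ζωₙ = 3/2 = 1.5, so ω_d = ωₙ√(1−ζ²) = √(ωₙ² − (ζωₙ)²) = √(28 − 1.5²) = √25.75 ≈ 5.074 rad/s.

ω_d ≈ 5.074 rad/s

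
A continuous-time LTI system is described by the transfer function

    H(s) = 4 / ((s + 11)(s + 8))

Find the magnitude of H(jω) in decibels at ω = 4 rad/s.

|H(j4)|_dB ≈ -28.4 dB

Substitute s = j4: numerator = 4, denominator = 72 + j76.
|H(j4)| = |4| / |72 + j76| = 4 / 104.69 ≈ 0.03821.
In decibels: 20·log₁₀(0.03821) ≈ -28.4 dB.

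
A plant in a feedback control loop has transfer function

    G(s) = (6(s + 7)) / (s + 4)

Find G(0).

At s = 0 each factor (s + a) contributes a and each (s^2 + bs + c) contributes c.
G(0) = 6·(7) / ((4)) = 42/4 = 21/2.

G(0) = 21/2 ≈ 10.50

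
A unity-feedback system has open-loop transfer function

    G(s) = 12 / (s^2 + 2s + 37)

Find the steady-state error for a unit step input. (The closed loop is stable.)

e_ss = 0.7551

G(s) has no poles at the origin.
This is a Type 0 system. Kp = lim_{s→0} G(s) = 12/37.
e_ss = 1/(1 + Kp) = 1/(1 + 12/37) = 37/49 ≈ 0.7551.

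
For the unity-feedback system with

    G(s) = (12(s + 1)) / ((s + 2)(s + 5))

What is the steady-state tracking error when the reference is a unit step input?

e_ss = 0.4545

G(s) has no poles at the origin.
This is a Type 0 system. Kp = lim_{s→0} G(s) = 12/10 = 6/5.
e_ss = 1/(1 + Kp) = 1/(1 + 6/5) = 5/11 ≈ 0.4545.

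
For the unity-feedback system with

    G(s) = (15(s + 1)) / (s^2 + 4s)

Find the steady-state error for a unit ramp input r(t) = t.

G(s) has one pole at the origin.
This is a Type 1 system. Kv = lim_{s→0} s·G(s) = 15/4.
e_ss = 1/Kv = 1/(15/4) = 4/15 ≈ 0.2667.

e_ss = 0.2667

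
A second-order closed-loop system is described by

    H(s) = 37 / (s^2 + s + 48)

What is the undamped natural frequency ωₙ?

Compare the denominator to the standard form s^2 + 2ζωₙs + ωₙ².
ωₙ² = 48, so ωₙ = √48 ≈ 6.928 rad/s.

ωₙ ≈ 6.928 rad/s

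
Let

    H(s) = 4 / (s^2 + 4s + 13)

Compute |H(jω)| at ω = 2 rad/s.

Substitute s = j2: numerator = 4, denominator = 9 + j8.
|H(j2)| = |4| / |9 + j8| = 4 / 12.042 ≈ 0.3322.

|H(j2)| ≈ 0.3322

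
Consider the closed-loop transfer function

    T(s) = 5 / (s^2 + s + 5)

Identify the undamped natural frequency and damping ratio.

ωₙ ≈ 2.236 rad/s, ζ ≈ 0.2236

Compare the denominator to the standard form s^2 + 2ζωₙs + ωₙ².
ωₙ² = 5, so ωₙ = √5 ≈ 2.236 rad/s.
2ζωₙ = 1, so ζ = 1/(2·√5) ≈ 0.2236.
With ζ = 0.2236 the response is underdamped.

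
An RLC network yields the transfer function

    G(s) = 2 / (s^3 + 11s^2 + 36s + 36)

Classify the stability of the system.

stable

The denominator s^3 + 11s^2 + 36s + 36 factors as (s + 6)(s + 2)(s + 3), giving poles at s = -6, -2, -3.
Since all poles lie strictly in the left half-plane, the system is stable.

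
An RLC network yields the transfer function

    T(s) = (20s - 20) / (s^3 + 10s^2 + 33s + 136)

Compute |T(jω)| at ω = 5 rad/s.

|T(j5)| ≈ 0.8441

Substitute s = j5: numerator = -20 + j100, denominator = -114 + j40.
|T(j5)| = |-20 + j100| / |-114 + j40| = 101.98 / 120.81 ≈ 0.8441.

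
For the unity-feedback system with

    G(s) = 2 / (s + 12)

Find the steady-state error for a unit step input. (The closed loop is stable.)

e_ss = 0.8571

G(s) has no poles at the origin.
This is a Type 0 system. Kp = lim_{s→0} G(s) = 2/12 = 1/6.
e_ss = 1/(1 + Kp) = 1/(1 + 1/6) = 6/7 ≈ 0.8571.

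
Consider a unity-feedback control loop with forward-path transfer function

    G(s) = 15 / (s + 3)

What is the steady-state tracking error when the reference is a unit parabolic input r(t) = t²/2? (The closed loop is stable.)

e_ss = ∞

G(s) has no poles at the origin.
This is a Type 0 system; Ka = lim_{s→0} s^2·G(s) = 0, so the steady-state error for a parabola input is infinite.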